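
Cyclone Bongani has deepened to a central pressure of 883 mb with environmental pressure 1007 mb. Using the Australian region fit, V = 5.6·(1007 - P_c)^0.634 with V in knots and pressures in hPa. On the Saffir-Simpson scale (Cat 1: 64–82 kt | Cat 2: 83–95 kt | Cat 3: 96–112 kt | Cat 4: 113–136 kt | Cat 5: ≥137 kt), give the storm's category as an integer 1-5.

4

ΔP = 1007 − 883 = 124 mb.
V ≈ 5.6 × 124^0.634 = 5.6 × 21.24 ≈ 119 kt.
119 kt falls in the Category 4 band.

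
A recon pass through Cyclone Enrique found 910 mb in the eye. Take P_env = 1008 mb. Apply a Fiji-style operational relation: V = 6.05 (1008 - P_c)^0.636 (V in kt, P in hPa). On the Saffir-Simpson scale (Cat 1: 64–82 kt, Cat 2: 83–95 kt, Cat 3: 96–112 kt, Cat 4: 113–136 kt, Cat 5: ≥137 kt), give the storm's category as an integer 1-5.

3

ΔP = 1008 − 910 = 98 mb.
V ≈ 6.05 × 98^0.636 = 6.05 × 18.47 ≈ 112 kt.
112 kt falls in the Category 3 band.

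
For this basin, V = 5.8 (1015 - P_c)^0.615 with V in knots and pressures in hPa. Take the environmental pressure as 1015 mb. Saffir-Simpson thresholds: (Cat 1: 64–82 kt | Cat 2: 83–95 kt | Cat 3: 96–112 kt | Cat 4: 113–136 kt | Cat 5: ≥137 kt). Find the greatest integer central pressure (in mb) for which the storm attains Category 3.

919 mb

Category 3 begins at V = 96 kt.
Required ΔP = (96/5.8)^(1/0.615) = 16.552^1.626 ≈ 95.91 mb.
P_c ≤ 1015 − 95.91 = 919.09, so the highest integer P_c is 919 mb.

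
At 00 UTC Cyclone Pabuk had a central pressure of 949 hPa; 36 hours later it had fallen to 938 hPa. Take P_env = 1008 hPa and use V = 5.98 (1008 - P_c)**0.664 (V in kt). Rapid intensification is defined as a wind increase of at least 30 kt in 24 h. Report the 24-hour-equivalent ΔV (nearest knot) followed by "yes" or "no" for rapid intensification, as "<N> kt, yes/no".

V₁: ΔP = 59, V ≈ 5.98 × 59^0.664 ≈ 89.65 kt.
V₂: ΔP = 70, V ≈ 5.98 × 70^0.664 ≈ 100.43 kt.
ΔV over 36 h = 10.78 kt → 24 h equivalent = 10.78 × 24/36 ≈ 7.19 kt.
7 kt < 30 kt ⇒ not rapid intensification.

7 kt, no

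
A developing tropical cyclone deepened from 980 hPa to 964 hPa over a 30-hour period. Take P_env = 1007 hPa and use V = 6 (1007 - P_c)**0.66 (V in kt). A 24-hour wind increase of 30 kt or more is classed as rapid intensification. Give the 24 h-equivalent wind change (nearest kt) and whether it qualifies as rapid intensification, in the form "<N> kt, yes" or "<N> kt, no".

15 kt, no

V₁: ΔP = 27, V ≈ 6 × 27^0.66 ≈ 52.83 kt.
V₂: ΔP = 43, V ≈ 6 × 43^0.66 ≈ 71.82 kt.
ΔV over 30 h = 18.99 kt → 24 h equivalent = 18.99 × 24/30 ≈ 15.19 kt.
15 kt < 30 kt ⇒ not rapid intensification.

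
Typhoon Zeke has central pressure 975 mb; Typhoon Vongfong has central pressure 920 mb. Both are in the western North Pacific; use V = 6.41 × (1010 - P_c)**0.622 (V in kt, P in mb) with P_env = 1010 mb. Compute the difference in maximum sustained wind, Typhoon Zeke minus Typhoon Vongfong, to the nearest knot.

-47 kt

Typhoon Zeke: ΔP = 35; V ≈ 6.41 × 35^0.622 ≈ 58.52 kt.
Typhoon Vongfong: ΔP = 90; V ≈ 6.41 × 90^0.622 ≈ 105.29 kt.
Difference ≈ 58.52 − 105.29 = -46.77 → -47 kt.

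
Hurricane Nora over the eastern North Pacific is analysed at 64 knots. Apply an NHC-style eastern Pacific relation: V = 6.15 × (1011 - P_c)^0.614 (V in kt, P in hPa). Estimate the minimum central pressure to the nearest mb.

ΔP = (V / 6.15)^(1/0.614) = (64/6.15)^1.629.
64/6.15 = 10.407; 10.407^1.629 ≈ 45.38 mb.
P_c = 1011 − 45.38 = 965.62 ≈ 966 mb.

966 mb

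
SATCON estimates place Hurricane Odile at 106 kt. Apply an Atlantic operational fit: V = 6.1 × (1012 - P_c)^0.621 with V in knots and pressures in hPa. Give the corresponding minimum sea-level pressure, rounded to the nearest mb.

ΔP = (V / 6.1)^(1/0.621) = (106/6.1)^1.610.
106/6.1 = 17.377; 17.377^1.610 ≈ 99.25 mb.
P_c = 1012 − 99.25 = 912.75 ≈ 913 mb.

913 mb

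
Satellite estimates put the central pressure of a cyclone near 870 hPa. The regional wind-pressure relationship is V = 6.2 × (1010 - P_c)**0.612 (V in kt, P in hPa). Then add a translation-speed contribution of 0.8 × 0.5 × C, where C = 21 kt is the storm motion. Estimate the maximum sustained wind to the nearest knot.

ΔP = 1010 − 870 = 140 hPa.
140^0.612 ≈ 20.579.
V ≈ 6.2 × 20.579 ≈ 127.6 kt.
Translation term: 0.8 × 0.5 × 21 = 8.4 kt.
Corrected V ≈ 136 kt → 136 kt.

136 kt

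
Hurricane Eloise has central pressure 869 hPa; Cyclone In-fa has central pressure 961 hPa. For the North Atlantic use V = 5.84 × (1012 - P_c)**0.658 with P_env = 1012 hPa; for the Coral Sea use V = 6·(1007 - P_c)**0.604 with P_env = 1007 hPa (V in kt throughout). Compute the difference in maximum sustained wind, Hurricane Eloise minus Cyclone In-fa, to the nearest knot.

Hurricane Eloise: ΔP = 143; V ≈ 5.84 × 143^0.658 ≈ 152.98 kt.
Cyclone In-fa: ΔP = 46; V ≈ 6 × 46^0.604 ≈ 60.60 kt.
Difference ≈ 152.98 − 60.60 = 92.38 → 92 kt.

92 kt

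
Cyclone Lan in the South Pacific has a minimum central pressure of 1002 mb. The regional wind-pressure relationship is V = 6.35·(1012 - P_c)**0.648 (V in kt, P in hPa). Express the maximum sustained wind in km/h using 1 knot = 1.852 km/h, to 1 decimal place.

ΔP = 1012 − 1002 = 10 mb.
V ≈ 6.35 × 10^0.648 = 6.35 × 4.446 ≈ 28.234 kt.
28.234 × 1.852 ≈ 52.29 km/h → 52.3 km/h.

52.3 km/h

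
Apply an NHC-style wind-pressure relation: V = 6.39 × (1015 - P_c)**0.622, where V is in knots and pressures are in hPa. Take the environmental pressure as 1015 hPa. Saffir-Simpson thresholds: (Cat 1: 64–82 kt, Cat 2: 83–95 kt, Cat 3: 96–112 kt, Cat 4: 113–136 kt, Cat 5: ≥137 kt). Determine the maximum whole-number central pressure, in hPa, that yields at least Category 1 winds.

Category 1 begins at V = 64 kt.
Required ΔP = (64/6.39)^(1/0.622) = 10.016^1.608 ≈ 40.63 hPa.
P_c ≤ 1015 − 40.63 = 974.37, so the highest integer P_c is 974 hPa.

974 hPa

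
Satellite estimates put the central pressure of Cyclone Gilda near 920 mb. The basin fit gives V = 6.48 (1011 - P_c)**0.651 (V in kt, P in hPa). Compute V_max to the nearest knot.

122 kt

ΔP = 1011 − 920 = 91 mb.
91^0.651 ≈ 18.851.
V ≈ 6.48 × 18.851 ≈ 122.2 kt.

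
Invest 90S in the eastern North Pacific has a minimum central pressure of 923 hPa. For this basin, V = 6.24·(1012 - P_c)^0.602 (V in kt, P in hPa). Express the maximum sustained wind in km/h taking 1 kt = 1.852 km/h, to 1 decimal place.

172.3 km/h

ΔP = 1012 − 923 = 89 hPa.
V ≈ 6.24 × 89^0.602 = 6.24 × 14.912 ≈ 93.050 kt.
93.050 × 1.852 ≈ 172.33 km/h → 172.3 km/h.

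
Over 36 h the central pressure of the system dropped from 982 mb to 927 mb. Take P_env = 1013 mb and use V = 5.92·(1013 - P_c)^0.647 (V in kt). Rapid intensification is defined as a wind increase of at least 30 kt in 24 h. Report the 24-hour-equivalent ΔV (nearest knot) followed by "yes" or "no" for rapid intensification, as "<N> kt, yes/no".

34 kt, yes

V₁: ΔP = 31, V ≈ 5.92 × 31^0.647 ≈ 54.61 kt.
V₂: ΔP = 86, V ≈ 5.92 × 86^0.647 ≈ 105.67 kt.
ΔV over 36 h = 51.06 kt → 24 h equivalent = 51.06 × 24/36 ≈ 34.04 kt.
34 kt ≥ 30 kt ⇒ rapid intensification.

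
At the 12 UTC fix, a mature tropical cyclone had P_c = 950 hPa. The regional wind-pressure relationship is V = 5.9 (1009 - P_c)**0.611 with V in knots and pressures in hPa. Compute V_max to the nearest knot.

ΔP = 1009 − 950 = 59 hPa.
59^0.611 ≈ 12.078.
V ≈ 5.9 × 12.078 ≈ 71.3 kt.

71 kt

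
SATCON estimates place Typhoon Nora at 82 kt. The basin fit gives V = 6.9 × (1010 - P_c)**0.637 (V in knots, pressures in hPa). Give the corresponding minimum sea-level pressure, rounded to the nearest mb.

961 mb

ΔP = (V / 6.9)^(1/0.637) = (82/6.9)^1.570.
82/6.9 = 11.884; 11.884^1.570 ≈ 48.70 mb.
P_c = 1010 − 48.70 = 961.30 ≈ 961 mb.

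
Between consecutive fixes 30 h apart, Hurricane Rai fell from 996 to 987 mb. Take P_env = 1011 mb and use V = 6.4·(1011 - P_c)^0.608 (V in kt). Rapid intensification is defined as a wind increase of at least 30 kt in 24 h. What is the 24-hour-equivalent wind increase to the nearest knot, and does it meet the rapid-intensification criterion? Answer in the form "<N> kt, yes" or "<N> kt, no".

V₁: ΔP = 15, V ≈ 6.4 × 15^0.608 ≈ 33.21 kt.
V₂: ΔP = 24, V ≈ 6.4 × 24^0.608 ≈ 44.19 kt.
ΔV over 30 h = 10.98 kt → 24 h equivalent = 10.98 × 24/30 ≈ 8.78 kt.
9 kt < 30 kt ⇒ not rapid intensification.

9 kt, no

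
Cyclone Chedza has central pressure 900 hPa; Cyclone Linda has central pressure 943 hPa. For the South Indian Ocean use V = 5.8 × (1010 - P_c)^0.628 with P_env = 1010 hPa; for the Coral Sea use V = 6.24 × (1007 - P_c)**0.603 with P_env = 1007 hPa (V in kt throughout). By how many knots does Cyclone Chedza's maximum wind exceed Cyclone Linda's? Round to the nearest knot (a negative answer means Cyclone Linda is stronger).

34 kt

Cyclone Chedza: ΔP = 110; V ≈ 5.8 × 110^0.628 ≈ 111.03 kt.
Cyclone Linda: ΔP = 64; V ≈ 6.24 × 64^0.603 ≈ 76.61 kt.
Difference ≈ 111.03 − 76.61 = 34.42 → 34 kt.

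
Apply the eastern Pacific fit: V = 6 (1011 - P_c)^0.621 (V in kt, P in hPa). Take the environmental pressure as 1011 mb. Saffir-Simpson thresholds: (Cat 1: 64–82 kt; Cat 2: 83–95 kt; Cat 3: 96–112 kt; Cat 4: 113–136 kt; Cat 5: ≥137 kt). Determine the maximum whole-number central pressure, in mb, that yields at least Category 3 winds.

Category 3 begins at V = 96 kt.
Required ΔP = (96/6)^(1/0.621) = 16.000^1.610 ≈ 86.90 mb.
P_c ≤ 1011 − 86.90 = 924.10, so the highest integer P_c is 924 mb.

924 mb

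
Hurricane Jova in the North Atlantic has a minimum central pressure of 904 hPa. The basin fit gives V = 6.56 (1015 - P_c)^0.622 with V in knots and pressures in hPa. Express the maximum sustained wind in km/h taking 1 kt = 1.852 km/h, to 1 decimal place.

227.4 km/h

ΔP = 1015 − 904 = 111 hPa.
V ≈ 6.56 × 111^0.622 = 6.56 × 18.715 ≈ 122.771 kt.
122.771 × 1.852 ≈ 227.37 km/h → 227.4 km/h.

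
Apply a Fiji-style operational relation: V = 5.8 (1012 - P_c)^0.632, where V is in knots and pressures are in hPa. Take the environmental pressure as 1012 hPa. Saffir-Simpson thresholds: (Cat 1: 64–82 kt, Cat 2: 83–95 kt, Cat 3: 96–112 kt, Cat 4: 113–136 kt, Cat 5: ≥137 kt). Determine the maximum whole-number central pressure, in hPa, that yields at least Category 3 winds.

927 hPa

Category 3 begins at V = 96 kt.
Required ΔP = (96/5.8)^(1/0.632) = 16.552^1.582 ≈ 84.83 hPa.
P_c ≤ 1012 − 84.83 = 927.17, so the highest integer P_c is 927 hPa.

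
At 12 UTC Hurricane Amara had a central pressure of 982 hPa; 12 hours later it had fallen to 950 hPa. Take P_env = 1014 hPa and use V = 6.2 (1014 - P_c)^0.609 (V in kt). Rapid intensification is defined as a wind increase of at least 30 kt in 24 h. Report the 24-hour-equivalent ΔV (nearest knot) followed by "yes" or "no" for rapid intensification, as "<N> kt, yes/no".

V₁: ΔP = 32, V ≈ 6.2 × 32^0.609 ≈ 51.17 kt.
V₂: ΔP = 64, V ≈ 6.2 × 64^0.609 ≈ 78.05 kt.
ΔV over 12 h = 26.88 kt → 24 h equivalent = 26.88 × 24/12 ≈ 53.76 kt.
54 kt ≥ 30 kt ⇒ rapid intensification.

54 kt, yes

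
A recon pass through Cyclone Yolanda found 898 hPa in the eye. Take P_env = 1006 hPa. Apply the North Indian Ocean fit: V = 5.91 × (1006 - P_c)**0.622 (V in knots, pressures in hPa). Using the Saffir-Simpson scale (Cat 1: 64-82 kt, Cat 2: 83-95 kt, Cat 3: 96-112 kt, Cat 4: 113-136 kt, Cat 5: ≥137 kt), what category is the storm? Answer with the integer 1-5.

3

ΔP = 1006 − 898 = 108 hPa.
V ≈ 5.91 × 108^0.622 = 5.91 × 18.40 ≈ 109 kt.
109 kt falls in the Category 3 band.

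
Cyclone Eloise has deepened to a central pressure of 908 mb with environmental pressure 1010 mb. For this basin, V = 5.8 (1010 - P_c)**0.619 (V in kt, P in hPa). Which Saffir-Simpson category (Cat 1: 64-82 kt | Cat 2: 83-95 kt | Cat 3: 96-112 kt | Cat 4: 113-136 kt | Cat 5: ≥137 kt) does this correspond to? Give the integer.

3

ΔP = 1010 − 908 = 102 mb.
V ≈ 5.8 × 102^0.619 = 5.8 × 17.51 ≈ 102 kt.
102 kt falls in the Category 3 band.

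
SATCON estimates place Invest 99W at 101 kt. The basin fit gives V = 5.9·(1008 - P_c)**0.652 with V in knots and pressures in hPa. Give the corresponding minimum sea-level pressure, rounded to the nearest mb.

930 mb

ΔP = (V / 5.9)^(1/0.652) = (101/5.9)^1.534.
101/5.9 = 17.119; 17.119^1.534 ≈ 77.95 mb.
P_c = 1008 − 77.95 = 930.05 ≈ 930 mb.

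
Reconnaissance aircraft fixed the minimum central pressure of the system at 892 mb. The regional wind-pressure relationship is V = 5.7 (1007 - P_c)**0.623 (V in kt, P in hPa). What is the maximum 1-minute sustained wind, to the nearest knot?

110 kt

ΔP = 1007 − 892 = 115 mb.
115^0.623 ≈ 19.223.
V ≈ 5.7 × 19.223 ≈ 109.6 kt.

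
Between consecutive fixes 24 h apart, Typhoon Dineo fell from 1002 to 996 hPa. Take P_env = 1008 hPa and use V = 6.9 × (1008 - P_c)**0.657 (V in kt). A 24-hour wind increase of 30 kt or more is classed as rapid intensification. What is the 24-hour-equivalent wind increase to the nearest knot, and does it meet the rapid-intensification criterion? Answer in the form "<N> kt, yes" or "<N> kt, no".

V₁: ΔP = 6, V ≈ 6.9 × 6^0.657 ≈ 22.39 kt.
V₂: ΔP = 12, V ≈ 6.9 × 12^0.657 ≈ 35.31 kt.
ΔV over 24 h = 12.92 kt → 24 h equivalent = 12.92 × 24/24 ≈ 12.92 kt.
13 kt < 30 kt ⇒ not rapid intensification.

13 kt, no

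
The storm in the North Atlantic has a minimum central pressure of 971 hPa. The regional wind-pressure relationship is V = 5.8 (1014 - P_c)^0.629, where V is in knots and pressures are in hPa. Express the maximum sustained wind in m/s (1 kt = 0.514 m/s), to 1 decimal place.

31.8 m/s

ΔP = 1014 − 971 = 43 hPa.
V ≈ 5.8 × 43^0.629 = 5.8 × 10.653 ≈ 61.785 kt.
61.785 × 0.514 ≈ 31.76 m/s → 31.8 m/s.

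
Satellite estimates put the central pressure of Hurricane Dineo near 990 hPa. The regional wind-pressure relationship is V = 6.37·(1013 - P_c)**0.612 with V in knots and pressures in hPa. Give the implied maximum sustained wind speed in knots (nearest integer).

ΔP = 1013 − 990 = 23 hPa.
23^0.612 ≈ 6.814.
V ≈ 6.37 × 6.814 ≈ 43.4 kt.

43 kt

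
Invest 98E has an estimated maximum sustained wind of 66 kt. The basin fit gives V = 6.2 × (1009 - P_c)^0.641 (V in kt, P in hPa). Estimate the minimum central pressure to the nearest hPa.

969 hPa

ΔP = (V / 6.2)^(1/0.641) = (66/6.2)^1.560.
66/6.2 = 10.645; 10.645^1.560 ≈ 40.03 hPa.
P_c = 1009 − 40.03 = 968.97 ≈ 969 hPa.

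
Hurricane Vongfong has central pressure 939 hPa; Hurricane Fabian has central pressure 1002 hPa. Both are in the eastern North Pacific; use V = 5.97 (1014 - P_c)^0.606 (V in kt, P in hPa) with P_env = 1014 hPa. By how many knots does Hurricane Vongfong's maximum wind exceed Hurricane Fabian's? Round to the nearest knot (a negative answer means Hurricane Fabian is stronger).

55 kt

Hurricane Vongfong: ΔP = 75; V ≈ 5.97 × 75^0.606 ≈ 81.71 kt.
Hurricane Fabian: ΔP = 12; V ≈ 5.97 × 12^0.606 ≈ 26.91 kt.
Difference ≈ 81.71 − 26.91 = 54.80 → 55 kt.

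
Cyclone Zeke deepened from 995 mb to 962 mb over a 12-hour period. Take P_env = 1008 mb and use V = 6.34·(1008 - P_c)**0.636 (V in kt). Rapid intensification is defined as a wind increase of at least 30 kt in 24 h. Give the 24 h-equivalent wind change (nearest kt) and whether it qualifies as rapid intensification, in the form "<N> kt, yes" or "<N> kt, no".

V₁: ΔP = 13, V ≈ 6.34 × 13^0.636 ≈ 32.40 kt.
V₂: ΔP = 46, V ≈ 6.34 × 46^0.636 ≈ 72.38 kt.
ΔV over 12 h = 39.98 kt → 24 h equivalent = 39.98 × 24/12 ≈ 79.96 kt.
80 kt ≥ 30 kt ⇒ rapid intensification.

80 kt, yes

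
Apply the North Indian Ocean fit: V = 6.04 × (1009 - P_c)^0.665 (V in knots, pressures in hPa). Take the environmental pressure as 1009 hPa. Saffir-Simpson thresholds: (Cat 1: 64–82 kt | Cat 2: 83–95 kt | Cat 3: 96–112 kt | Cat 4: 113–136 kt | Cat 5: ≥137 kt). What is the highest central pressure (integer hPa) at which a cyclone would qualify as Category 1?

Category 1 begins at V = 64 kt.
Required ΔP = (64/6.04)^(1/0.665) = 10.596^1.504 ≈ 34.80 hPa.
P_c ≤ 1009 − 34.80 = 974.20, so the highest integer P_c is 974 hPa.

974 hPa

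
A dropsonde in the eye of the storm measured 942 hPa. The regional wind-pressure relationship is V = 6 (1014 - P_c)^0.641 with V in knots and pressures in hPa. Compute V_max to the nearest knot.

ΔP = 1014 − 942 = 72 hPa.
72^0.641 ≈ 15.508.
V ≈ 6 × 15.508 ≈ 93.0 kt.

93 kt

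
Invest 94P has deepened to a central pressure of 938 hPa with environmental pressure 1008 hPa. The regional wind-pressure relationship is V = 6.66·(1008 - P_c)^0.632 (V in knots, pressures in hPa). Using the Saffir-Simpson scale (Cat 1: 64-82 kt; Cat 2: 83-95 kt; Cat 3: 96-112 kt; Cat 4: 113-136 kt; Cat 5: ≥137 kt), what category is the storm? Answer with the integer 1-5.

3

ΔP = 1008 − 938 = 70 hPa.
V ≈ 6.66 × 70^0.632 = 6.66 × 14.66 ≈ 98 kt.
98 kt falls in the Category 3 band.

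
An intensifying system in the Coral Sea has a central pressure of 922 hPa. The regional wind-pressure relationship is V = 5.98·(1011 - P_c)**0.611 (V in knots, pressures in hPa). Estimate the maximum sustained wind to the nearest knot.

93 kt

ΔP = 1011 − 922 = 89 hPa.
89^0.611 ≈ 15.527.
V ≈ 5.98 × 15.527 ≈ 92.8 kt.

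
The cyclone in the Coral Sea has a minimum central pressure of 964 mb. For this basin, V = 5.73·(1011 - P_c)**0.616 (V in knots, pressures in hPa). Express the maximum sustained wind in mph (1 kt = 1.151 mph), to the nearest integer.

ΔP = 1011 − 964 = 47 mb.
V ≈ 5.73 × 47^0.616 = 5.73 × 10.715 ≈ 61.400 kt.
61.400 × 1.151 ≈ 70.67 mph → 71 mph.

71 mph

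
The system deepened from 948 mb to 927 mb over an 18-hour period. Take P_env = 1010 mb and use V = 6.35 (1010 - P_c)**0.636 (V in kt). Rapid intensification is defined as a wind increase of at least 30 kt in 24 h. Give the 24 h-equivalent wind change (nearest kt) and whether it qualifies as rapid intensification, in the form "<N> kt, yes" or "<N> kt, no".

24 kt, no

V₁: ΔP = 62, V ≈ 6.35 × 62^0.636 ≈ 87.65 kt.
V₂: ΔP = 83, V ≈ 6.35 × 83^0.636 ≈ 105.51 kt.
ΔV over 18 h = 17.86 kt → 24 h equivalent = 17.86 × 24/18 ≈ 23.81 kt.
24 kt < 30 kt ⇒ not rapid intensification.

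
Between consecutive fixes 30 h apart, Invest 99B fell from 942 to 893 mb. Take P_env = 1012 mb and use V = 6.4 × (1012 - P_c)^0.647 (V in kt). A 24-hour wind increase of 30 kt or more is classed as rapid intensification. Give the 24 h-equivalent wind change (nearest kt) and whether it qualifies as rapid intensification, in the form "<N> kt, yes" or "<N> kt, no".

33 kt, yes

V₁: ΔP = 70, V ≈ 6.4 × 70^0.647 ≈ 99.99 kt.
V₂: ΔP = 119, V ≈ 6.4 × 119^0.647 ≈ 140.95 kt.
ΔV over 30 h = 40.96 kt → 24 h equivalent = 40.96 × 24/30 ≈ 32.77 kt.
33 kt ≥ 30 kt ⇒ rapid intensification.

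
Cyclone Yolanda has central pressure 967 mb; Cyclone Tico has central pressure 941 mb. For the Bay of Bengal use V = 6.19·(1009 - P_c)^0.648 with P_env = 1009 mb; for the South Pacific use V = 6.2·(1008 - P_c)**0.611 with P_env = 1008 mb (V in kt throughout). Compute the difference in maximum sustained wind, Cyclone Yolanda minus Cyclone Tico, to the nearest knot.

-11 kt

Cyclone Yolanda: ΔP = 42; V ≈ 6.19 × 42^0.648 ≈ 69.75 kt.
Cyclone Tico: ΔP = 67; V ≈ 6.2 × 67^0.611 ≈ 80.93 kt.
Difference ≈ 69.75 − 80.93 = -11.18 → -11 kt.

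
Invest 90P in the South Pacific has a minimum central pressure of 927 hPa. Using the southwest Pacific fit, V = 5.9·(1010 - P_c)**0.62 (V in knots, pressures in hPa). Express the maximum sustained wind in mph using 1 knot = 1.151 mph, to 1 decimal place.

105.1 mph

ΔP = 1010 − 927 = 83 hPa.
V ≈ 5.9 × 83^0.62 = 5.9 × 15.482 ≈ 91.344 kt.
91.344 × 1.151 ≈ 105.14 mph → 105.1 mph.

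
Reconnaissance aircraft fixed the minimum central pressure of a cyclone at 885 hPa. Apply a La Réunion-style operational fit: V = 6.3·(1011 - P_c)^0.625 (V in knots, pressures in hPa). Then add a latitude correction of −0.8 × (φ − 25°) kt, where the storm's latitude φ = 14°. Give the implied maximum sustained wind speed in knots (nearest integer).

138 kt

ΔP = 1011 − 885 = 126 hPa.
126^0.625 ≈ 20.546.
V ≈ 6.3 × 20.546 ≈ 129.4 kt.
Latitude correction: −0.8 × (14 − 25) = 8.8 kt.
Corrected V ≈ 138.2 kt → 138 kt.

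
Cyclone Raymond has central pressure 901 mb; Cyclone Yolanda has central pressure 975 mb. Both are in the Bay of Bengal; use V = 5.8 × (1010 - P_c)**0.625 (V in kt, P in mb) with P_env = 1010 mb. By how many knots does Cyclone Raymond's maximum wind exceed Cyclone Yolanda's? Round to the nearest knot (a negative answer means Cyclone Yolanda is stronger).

55 kt

Cyclone Raymond: ΔP = 109; V ≈ 5.8 × 109^0.625 ≈ 108.85 kt.
Cyclone Yolanda: ΔP = 35; V ≈ 5.8 × 35^0.625 ≈ 53.51 kt.
Difference ≈ 108.85 − 53.51 = 55.34 → 55 kt.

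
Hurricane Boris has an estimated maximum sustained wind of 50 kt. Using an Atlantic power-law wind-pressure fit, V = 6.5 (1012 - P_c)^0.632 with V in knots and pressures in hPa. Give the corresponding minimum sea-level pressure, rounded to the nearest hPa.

987 hPa

ΔP = (V / 6.5)^(1/0.632) = (50/6.5)^1.582.
50/6.5 = 7.692; 7.692^1.582 ≈ 25.23 hPa.
P_c = 1012 − 25.23 = 986.77 ≈ 987 hPa.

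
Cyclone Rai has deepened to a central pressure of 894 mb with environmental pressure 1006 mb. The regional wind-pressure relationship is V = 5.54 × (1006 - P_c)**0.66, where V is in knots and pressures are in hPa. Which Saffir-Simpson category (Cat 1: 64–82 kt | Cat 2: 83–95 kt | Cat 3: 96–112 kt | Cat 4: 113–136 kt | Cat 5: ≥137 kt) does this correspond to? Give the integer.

4

ΔP = 1006 − 894 = 112 mb.
V ≈ 5.54 × 112^0.66 = 5.54 × 22.52 ≈ 125 kt.
125 kt falls in the Category 4 band.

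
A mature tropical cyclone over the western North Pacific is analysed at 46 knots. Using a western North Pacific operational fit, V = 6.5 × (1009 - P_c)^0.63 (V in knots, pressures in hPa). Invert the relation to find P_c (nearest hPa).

987 hPa

ΔP = (V / 6.5)^(1/0.63) = (46/6.5)^1.587.
46/6.5 = 7.077; 7.077^1.587 ≈ 22.33 hPa.
P_c = 1009 − 22.33 = 986.67 ≈ 987 hPa.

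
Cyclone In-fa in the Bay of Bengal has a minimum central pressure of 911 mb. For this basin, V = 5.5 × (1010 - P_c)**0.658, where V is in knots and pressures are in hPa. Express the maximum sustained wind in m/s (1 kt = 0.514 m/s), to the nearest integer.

ΔP = 1010 − 911 = 99 mb.
V ≈ 5.5 × 99^0.658 = 5.5 × 20.565 ≈ 113.107 kt.
113.107 × 0.514 ≈ 58.14 m/s → 58 m/s.

58 m/s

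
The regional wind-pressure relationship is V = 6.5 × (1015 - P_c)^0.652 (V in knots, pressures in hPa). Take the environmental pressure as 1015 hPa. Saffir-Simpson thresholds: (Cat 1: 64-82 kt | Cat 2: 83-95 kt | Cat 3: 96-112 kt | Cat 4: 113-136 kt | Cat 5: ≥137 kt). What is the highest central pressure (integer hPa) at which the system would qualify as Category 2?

965 hPa

Category 2 begins at V = 83 kt.
Required ΔP = (83/6.5)^(1/0.652) = 12.769^1.534 ≈ 49.72 hPa.
P_c ≤ 1015 − 49.72 = 965.28, so the highest integer P_c is 965 hPa.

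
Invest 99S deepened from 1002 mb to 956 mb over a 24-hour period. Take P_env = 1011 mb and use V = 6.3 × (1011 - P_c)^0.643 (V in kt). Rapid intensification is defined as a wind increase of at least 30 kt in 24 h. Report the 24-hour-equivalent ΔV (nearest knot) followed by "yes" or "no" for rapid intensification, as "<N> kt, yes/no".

V₁: ΔP = 9, V ≈ 6.3 × 9^0.643 ≈ 25.88 kt.
V₂: ΔP = 55, V ≈ 6.3 × 55^0.643 ≈ 82.87 kt.
ΔV over 24 h = 56.99 kt → 24 h equivalent = 56.99 × 24/24 ≈ 56.99 kt.
57 kt ≥ 30 kt ⇒ rapid intensification.

57 kt, yes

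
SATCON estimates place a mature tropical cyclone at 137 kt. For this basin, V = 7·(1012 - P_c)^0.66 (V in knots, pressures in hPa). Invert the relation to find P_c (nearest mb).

921 mb

ΔP = (V / 7)^(1/0.66) = (137/7)^1.515.
137/7 = 19.571; 19.571^1.515 ≈ 90.57 mb.
P_c = 1012 − 90.57 = 921.43 ≈ 921 mb.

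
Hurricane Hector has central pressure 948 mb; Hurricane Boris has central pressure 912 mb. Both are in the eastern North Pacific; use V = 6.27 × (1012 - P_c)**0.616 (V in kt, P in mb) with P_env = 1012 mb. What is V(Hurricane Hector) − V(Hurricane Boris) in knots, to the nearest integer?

-26 kt

Hurricane Hector: ΔP = 64; V ≈ 6.27 × 64^0.616 ≈ 81.26 kt.
Hurricane Boris: ΔP = 100; V ≈ 6.27 × 100^0.616 ≈ 106.97 kt.
Difference ≈ 81.26 − 106.97 = -25.71 → -26 kt.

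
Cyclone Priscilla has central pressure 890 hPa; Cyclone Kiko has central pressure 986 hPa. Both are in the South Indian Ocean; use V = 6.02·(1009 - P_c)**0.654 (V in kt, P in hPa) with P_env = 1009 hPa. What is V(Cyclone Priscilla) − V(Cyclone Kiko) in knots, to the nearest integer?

Cyclone Priscilla: ΔP = 119; V ≈ 6.02 × 119^0.654 ≈ 137.09 kt.
Cyclone Kiko: ΔP = 23; V ≈ 6.02 × 23^0.654 ≈ 46.79 kt.
Difference ≈ 137.09 − 46.79 = 90.30 → 90 kt.

90 kt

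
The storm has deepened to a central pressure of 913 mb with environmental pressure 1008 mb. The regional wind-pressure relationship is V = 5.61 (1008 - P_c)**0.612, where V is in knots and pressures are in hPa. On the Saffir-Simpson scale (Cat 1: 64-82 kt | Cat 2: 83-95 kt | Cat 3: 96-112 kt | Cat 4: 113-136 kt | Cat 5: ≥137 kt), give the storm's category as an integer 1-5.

2

ΔP = 1008 − 913 = 95 mb.
V ≈ 5.61 × 95^0.612 = 5.61 × 16.23 ≈ 91 kt.
91 kt falls in the Category 2 band.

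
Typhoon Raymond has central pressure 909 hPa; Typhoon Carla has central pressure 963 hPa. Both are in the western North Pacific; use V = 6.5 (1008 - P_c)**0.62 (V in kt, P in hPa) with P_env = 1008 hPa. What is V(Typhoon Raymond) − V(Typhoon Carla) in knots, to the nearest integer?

43 kt

Typhoon Raymond: ΔP = 99; V ≈ 6.5 × 99^0.62 ≈ 112.26 kt.
Typhoon Carla: ΔP = 45; V ≈ 6.5 × 45^0.62 ≈ 68.85 kt.
Difference ≈ 112.26 − 68.85 = 43.41 → 43 kt.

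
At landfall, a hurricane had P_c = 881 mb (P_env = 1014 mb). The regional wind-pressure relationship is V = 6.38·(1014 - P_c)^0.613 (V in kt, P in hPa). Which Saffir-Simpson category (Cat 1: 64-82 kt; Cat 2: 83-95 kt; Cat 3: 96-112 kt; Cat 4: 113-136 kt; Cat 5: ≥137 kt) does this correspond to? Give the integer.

ΔP = 1014 − 881 = 133 mb.
V ≈ 6.38 × 133^0.613 = 6.38 × 20.04 ≈ 128 kt.
128 kt falls in the Category 4 band.

4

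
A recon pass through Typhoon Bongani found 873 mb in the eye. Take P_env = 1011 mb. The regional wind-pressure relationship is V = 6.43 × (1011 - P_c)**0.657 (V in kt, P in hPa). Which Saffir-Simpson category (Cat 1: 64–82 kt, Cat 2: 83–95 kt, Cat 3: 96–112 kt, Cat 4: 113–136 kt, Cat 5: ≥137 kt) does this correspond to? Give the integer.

ΔP = 1011 − 873 = 138 mb.
V ≈ 6.43 × 138^0.657 = 6.43 × 25.46 ≈ 164 kt.
164 kt falls in the Category 5 band.

5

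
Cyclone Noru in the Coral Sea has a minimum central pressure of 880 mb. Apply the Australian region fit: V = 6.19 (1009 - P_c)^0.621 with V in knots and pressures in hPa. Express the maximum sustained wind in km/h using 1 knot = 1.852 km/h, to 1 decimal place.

234.4 km/h

ΔP = 1009 − 880 = 129 mb.
V ≈ 6.19 × 129^0.621 = 6.19 × 20.449 ≈ 126.581 kt.
126.581 × 1.852 ≈ 234.43 km/h → 234.4 km/h.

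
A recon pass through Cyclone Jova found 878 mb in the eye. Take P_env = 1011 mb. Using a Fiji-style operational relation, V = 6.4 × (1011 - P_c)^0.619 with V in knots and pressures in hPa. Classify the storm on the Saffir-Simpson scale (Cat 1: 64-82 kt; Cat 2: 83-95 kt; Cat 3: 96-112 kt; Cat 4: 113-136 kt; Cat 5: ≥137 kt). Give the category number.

4

ΔP = 1011 − 878 = 133 mb.
V ≈ 6.4 × 133^0.619 = 6.4 × 20.64 ≈ 132 kt.
132 kt falls in the Category 4 band.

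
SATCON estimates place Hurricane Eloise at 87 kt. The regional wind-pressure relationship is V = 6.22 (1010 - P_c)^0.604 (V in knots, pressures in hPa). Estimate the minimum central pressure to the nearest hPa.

931 hPa

ΔP = (V / 6.22)^(1/0.604) = (87/6.22)^1.656.
87/6.22 = 13.987; 13.987^1.656 ≈ 78.87 hPa.
P_c = 1010 − 78.87 = 931.13 ≈ 931 hPa.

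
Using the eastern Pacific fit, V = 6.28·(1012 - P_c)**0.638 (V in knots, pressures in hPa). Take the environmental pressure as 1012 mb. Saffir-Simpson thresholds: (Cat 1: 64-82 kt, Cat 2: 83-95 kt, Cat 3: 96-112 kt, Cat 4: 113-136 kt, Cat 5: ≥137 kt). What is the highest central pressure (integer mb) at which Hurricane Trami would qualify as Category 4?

919 mb

Category 4 begins at V = 113 kt.
Required ΔP = (113/6.28)^(1/0.638) = 17.994^1.567 ≈ 92.74 mb.
P_c ≤ 1012 − 92.74 = 919.26, so the highest integer P_c is 919 mb.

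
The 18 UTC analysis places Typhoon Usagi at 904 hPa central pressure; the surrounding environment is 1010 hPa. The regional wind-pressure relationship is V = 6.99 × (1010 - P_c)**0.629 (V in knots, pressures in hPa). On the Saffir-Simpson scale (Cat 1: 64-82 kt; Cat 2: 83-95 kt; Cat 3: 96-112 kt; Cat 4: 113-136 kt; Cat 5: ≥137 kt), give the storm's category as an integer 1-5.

4

ΔP = 1010 − 904 = 106 hPa.
V ≈ 6.99 × 106^0.629 = 6.99 × 18.79 ≈ 131 kt.
131 kt falls in the Category 4 band.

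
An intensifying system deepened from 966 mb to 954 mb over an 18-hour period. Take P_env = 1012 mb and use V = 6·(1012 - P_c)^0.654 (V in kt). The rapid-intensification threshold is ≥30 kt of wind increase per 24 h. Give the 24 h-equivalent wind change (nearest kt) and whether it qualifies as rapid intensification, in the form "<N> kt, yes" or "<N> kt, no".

V₁: ΔP = 46, V ≈ 6 × 46^0.654 ≈ 73.38 kt.
V₂: ΔP = 58, V ≈ 6 × 58^0.654 ≈ 85.40 kt.
ΔV over 18 h = 12.02 kt → 24 h equivalent = 12.02 × 24/18 ≈ 16.03 kt.
16 kt < 30 kt ⇒ not rapid intensification.

16 kt, no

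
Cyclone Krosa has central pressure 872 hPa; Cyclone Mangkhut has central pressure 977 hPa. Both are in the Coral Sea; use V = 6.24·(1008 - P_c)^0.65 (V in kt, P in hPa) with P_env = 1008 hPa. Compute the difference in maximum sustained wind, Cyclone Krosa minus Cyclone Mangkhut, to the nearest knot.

Cyclone Krosa: ΔP = 136; V ≈ 6.24 × 136^0.65 ≈ 152.05 kt.
Cyclone Mangkhut: ΔP = 31; V ≈ 6.24 × 31^0.65 ≈ 58.15 kt.
Difference ≈ 152.05 − 58.15 = 93.90 → 94 kt.

94 kt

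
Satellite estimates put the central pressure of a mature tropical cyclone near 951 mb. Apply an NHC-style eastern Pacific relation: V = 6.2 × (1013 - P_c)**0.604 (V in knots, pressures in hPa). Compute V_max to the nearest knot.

75 kt

ΔP = 1013 − 951 = 62 mb.
62^0.604 ≈ 12.095.
V ≈ 6.2 × 12.095 ≈ 75.0 kt.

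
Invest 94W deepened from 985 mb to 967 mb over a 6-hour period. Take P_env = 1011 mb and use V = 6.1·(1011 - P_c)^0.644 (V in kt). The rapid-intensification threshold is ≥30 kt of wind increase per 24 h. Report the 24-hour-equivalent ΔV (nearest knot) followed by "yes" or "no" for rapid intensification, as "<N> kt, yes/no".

V₁: ΔP = 26, V ≈ 6.1 × 26^0.644 ≈ 49.72 kt.
V₂: ΔP = 44, V ≈ 6.1 × 44^0.644 ≈ 69.78 kt.
ΔV over 6 h = 20.06 kt → 24 h equivalent = 20.06 × 24/6 ≈ 80.24 kt.
80 kt ≥ 30 kt ⇒ rapid intensification.

80 kt, yes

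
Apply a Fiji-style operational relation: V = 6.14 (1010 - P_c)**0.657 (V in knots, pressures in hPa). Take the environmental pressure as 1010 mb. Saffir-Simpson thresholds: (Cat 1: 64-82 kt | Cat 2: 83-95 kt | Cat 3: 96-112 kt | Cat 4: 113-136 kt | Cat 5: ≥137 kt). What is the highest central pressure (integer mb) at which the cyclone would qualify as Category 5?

897 mb

Category 5 begins at V = 137 kt.
Required ΔP = (137/6.14)^(1/0.657) = 22.313^1.522 ≈ 112.87 mb.
P_c ≤ 1010 − 112.87 = 897.13, so the highest integer P_c is 897 mb.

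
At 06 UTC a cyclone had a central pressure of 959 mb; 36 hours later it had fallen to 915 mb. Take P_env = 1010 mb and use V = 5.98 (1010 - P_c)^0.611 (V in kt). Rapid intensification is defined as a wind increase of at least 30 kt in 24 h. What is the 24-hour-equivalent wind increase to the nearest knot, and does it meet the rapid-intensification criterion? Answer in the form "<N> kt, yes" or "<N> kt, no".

20 kt, no

V₁: ΔP = 51, V ≈ 5.98 × 51^0.611 ≈ 66.07 kt.
V₂: ΔP = 95, V ≈ 5.98 × 95^0.611 ≈ 96.63 kt.
ΔV over 36 h = 30.56 kt → 24 h equivalent = 30.56 × 24/36 ≈ 20.37 kt.
20 kt < 30 kt ⇒ not rapid intensification.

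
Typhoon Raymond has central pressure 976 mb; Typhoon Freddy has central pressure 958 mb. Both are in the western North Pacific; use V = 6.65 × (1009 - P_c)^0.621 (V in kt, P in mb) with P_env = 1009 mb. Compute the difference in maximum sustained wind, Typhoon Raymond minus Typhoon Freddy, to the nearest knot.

-18 kt

Typhoon Raymond: ΔP = 33; V ≈ 6.65 × 33^0.621 ≈ 58.32 kt.
Typhoon Freddy: ΔP = 51; V ≈ 6.65 × 51^0.621 ≈ 76.42 kt.
Difference ≈ 58.32 − 76.42 = -18.10 → -18 kt.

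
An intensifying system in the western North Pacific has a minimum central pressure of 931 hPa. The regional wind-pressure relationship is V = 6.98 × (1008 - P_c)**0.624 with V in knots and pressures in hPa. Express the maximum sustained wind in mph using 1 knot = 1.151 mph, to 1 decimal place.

ΔP = 1008 − 931 = 77 hPa.
V ≈ 6.98 × 77^0.624 = 6.98 × 15.037 ≈ 104.960 kt.
104.960 × 1.151 ≈ 120.81 mph → 120.8 mph.

120.8 mph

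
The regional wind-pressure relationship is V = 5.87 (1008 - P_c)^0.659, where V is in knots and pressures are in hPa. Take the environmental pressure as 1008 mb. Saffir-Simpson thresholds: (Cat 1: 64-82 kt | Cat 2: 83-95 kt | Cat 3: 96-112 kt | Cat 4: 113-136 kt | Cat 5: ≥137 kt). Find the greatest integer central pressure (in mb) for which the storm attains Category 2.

Category 2 begins at V = 83 kt.
Required ΔP = (83/5.87)^(1/0.659) = 14.140^1.517 ≈ 55.68 mb.
P_c ≤ 1008 − 55.68 = 952.32, so the highest integer P_c is 952 mb.

952 mb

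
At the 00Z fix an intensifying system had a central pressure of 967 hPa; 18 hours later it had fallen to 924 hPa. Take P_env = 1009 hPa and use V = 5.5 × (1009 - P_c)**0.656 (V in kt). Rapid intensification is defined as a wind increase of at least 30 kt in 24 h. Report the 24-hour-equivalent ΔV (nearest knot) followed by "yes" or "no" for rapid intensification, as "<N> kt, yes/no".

50 kt, yes

V₁: ΔP = 42, V ≈ 5.5 × 42^0.656 ≈ 63.86 kt.
V₂: ΔP = 85, V ≈ 5.5 × 85^0.656 ≈ 101.41 kt.
ΔV over 18 h = 37.55 kt → 24 h equivalent = 37.55 × 24/18 ≈ 50.07 kt.
50 kt ≥ 30 kt ⇒ rapid intensification.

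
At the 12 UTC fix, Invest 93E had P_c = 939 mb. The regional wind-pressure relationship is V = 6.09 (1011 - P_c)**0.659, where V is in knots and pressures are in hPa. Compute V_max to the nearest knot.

102 kt

ΔP = 1011 − 939 = 72 mb.
72^0.659 ≈ 16.749.
V ≈ 6.09 × 16.749 ≈ 102.0 kt.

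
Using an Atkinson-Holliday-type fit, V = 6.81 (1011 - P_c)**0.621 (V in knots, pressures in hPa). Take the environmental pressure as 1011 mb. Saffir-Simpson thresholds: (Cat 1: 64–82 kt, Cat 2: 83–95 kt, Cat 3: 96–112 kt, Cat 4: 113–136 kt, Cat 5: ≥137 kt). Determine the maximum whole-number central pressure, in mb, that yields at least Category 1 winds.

974 mb

Category 1 begins at V = 64 kt.
Required ΔP = (64/6.81)^(1/0.621) = 9.398^1.610 ≈ 36.89 mb.
P_c ≤ 1011 − 36.89 = 974.11, so the highest integer P_c is 974 mb.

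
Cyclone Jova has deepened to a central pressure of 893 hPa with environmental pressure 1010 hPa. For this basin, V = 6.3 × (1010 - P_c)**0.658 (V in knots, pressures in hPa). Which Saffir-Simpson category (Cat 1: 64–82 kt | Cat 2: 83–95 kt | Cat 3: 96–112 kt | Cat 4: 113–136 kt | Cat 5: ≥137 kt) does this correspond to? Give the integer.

ΔP = 1010 − 893 = 117 hPa.
V ≈ 6.3 × 117^0.658 = 6.3 × 22.95 ≈ 145 kt.
145 kt falls in the Category 5 band.

5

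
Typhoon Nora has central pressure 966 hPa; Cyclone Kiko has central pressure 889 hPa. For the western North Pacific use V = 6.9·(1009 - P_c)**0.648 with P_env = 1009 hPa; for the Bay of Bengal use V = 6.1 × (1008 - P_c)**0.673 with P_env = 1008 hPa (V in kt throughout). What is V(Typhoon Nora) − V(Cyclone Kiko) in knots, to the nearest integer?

Typhoon Nora: ΔP = 43; V ≈ 6.9 × 43^0.648 ≈ 78.95 kt.
Cyclone Kiko: ΔP = 119; V ≈ 6.1 × 119^0.673 ≈ 152.12 kt.
Difference ≈ 78.95 − 152.12 = -73.17 → -73 kt.

-73 kt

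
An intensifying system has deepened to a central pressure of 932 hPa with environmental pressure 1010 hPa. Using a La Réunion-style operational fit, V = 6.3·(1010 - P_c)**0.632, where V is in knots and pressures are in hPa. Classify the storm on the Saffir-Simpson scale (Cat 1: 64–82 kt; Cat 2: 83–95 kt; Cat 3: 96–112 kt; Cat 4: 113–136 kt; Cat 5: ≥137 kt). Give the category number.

3

ΔP = 1010 − 932 = 78 hPa.
V ≈ 6.3 × 78^0.632 = 6.3 × 15.70 ≈ 99 kt.
99 kt falls in the Category 3 band.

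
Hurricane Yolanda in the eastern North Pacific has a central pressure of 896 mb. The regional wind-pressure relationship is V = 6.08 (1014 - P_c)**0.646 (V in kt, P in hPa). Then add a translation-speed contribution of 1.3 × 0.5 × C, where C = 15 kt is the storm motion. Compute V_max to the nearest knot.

142 kt

ΔP = 1014 − 896 = 118 mb.
118^0.646 ≈ 21.799.
V ≈ 6.08 × 21.799 ≈ 132.5 kt.
Translation term: 1.3 × 0.5 × 15 = 9.75 kt.
Corrected V ≈ 142.25 kt → 142 kt.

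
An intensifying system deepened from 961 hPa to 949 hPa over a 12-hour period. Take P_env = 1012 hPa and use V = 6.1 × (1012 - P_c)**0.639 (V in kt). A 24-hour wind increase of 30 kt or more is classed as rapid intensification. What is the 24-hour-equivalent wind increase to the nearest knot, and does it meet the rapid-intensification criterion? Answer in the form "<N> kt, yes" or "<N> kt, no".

22 kt, no

V₁: ΔP = 51, V ≈ 6.1 × 51^0.639 ≈ 75.24 kt.
V₂: ΔP = 63, V ≈ 6.1 × 63^0.639 ≈ 86.12 kt.
ΔV over 12 h = 10.88 kt → 24 h equivalent = 10.88 × 24/12 ≈ 21.76 kt.
22 kt < 30 kt ⇒ not rapid intensification.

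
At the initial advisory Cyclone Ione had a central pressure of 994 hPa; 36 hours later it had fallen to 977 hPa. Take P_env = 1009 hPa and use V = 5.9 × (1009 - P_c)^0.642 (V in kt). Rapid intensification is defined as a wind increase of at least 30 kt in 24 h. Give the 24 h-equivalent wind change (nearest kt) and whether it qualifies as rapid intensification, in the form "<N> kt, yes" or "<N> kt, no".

14 kt, no

V₁: ΔP = 15, V ≈ 5.9 × 15^0.642 ≈ 33.57 kt.
V₂: ΔP = 32, V ≈ 5.9 × 32^0.642 ≈ 54.60 kt.
ΔV over 36 h = 21.03 kt → 24 h equivalent = 21.03 × 24/36 ≈ 14.02 kt.
14 kt < 30 kt ⇒ not rapid intensification.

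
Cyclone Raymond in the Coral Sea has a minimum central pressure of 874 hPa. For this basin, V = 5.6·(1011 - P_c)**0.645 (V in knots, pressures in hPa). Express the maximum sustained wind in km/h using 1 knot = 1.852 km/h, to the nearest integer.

248 km/h

ΔP = 1011 − 874 = 137 hPa.
V ≈ 5.6 × 137^0.645 = 5.6 × 23.888 ≈ 133.774 kt.
133.774 × 1.852 ≈ 247.75 km/h → 248 km/h.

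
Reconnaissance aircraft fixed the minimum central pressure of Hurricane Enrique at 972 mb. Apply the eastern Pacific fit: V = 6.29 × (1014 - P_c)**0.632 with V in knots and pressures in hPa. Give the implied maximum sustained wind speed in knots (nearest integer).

67 kt

ΔP = 1014 − 972 = 42 mb.
42^0.632 ≈ 10.614.
V ≈ 6.29 × 10.614 ≈ 66.8 kt.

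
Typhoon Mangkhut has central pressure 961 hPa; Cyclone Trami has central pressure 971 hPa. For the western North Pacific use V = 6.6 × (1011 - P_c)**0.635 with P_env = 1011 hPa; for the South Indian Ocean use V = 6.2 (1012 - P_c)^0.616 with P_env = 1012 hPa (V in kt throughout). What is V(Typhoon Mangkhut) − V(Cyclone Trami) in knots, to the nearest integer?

18 kt

Typhoon Mangkhut: ΔP = 50; V ≈ 6.6 × 50^0.635 ≈ 79.14 kt.
Cyclone Trami: ΔP = 41; V ≈ 6.2 × 41^0.616 ≈ 61.08 kt.
Difference ≈ 79.14 − 61.08 = 18.06 → 18 kt.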